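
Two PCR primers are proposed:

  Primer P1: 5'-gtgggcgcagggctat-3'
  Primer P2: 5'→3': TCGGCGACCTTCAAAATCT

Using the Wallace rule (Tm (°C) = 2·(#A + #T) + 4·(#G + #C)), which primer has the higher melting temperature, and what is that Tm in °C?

Primer P2, 56°C

Primer P1: A+T=5, G+C=11 → Tm = 2(5)+4(11) = 54°C
Primer P2: A+T=10, G+C=9 → Tm = 2(10)+4(9) = 56°C
54°C vs 56°C → primer P2 is higher.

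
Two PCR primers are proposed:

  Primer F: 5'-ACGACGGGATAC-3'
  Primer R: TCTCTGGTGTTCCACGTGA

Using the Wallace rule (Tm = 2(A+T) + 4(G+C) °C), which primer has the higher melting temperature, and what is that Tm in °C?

Primer R, 58°C

Primer F: A+T=5, G+C=7 → Tm = 2(5)+4(7) = 38°C
Primer R: A+T=9, G+C=10 → Tm = 2(9)+4(10) = 58°C
38°C vs 58°C → primer R is higher.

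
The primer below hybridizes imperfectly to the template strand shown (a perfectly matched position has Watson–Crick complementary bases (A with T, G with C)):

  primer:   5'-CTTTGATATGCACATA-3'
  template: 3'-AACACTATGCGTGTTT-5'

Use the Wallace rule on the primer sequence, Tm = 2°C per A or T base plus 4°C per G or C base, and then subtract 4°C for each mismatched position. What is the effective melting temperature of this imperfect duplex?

26°C

Primer base counts: A=5, T=6, G=2, C=3 → A+T=11, G+C=5
Perfect-match Tm = 2(11) + 4(5) = 22 + 20 = 42°C
Mismatches (positions where the bases are not complementary): 4 (at positions 1, 3, 9, 15)
Effective Tm = 42 − 4×4 = 42 − 16 = 26°C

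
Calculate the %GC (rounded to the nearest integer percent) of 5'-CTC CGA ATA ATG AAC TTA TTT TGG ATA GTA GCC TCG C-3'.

41%

Scanning the sequence gives T=12, A=10, G=7, C=8.
G+C = 7 + 8 = 15 out of 37 bases
%GC = 15/37 × 100 = 40.54% ≈ 41%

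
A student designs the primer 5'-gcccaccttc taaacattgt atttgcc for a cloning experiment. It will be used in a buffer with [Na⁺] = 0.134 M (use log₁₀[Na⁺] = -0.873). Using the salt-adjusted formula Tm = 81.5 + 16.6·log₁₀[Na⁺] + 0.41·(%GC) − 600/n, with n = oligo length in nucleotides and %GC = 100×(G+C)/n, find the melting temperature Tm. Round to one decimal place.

63.0°C

Length n = 27. T=9, C=9, A=6, G=3
G+C = 12, so %GC = 12/27 × 100 = 44.444%
Salt term: 16.6 × (-0.873) = -14.492
GC term: 0.41 × 44.444 = 18.222; length term: −600/27 = −22.222
Tm = 81.5 + (-14.492) + 18.222 − 22.222 = 63.008 → 63.0°C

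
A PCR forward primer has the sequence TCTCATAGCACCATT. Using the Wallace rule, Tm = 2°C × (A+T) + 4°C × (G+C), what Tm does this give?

42°C

C=5, G=1, A=4, T=5
AT pairs contribute 9, GC pairs contribute 6.
Tm = 4·6 + 2·9 = 24 + 18 = 42°C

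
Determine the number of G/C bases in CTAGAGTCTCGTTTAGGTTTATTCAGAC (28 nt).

Scanning the sequence gives A=6, C=5, T=11, G=6.
G+C = 6 + 5 = 11

11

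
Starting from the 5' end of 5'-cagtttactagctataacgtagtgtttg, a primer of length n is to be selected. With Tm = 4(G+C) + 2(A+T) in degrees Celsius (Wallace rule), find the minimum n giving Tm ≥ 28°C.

First 10 bases: CAGTTTACTA → Tm = 26°C (< 28°C)
First 11 bases: CAGTTTACTAG → Tm = 30°C (≥ 28°C)
Each additional base adds 2°C (A/T) or 4°C (G/C), so Tm is non-decreasing in n; n = 11 is the first length to reach 28°C.

n = 11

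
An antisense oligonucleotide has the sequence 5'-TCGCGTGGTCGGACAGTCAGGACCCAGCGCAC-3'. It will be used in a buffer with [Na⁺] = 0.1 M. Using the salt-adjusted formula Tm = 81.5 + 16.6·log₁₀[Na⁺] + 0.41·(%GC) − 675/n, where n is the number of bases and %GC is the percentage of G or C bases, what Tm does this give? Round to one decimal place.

Length n = 32. A=6, C=11, T=4, G=11
G+C = 22, so %GC = 22/32 × 100 = 68.75%
Salt term: 16.6 × (-1) = -16.6
GC term: 0.41 × 68.75 = 28.188; length term: −675/32 = −21.094
Tm = 81.5 + (-16.6) + 28.188 − 21.094 = 71.994 → 72.0°C

72.0°C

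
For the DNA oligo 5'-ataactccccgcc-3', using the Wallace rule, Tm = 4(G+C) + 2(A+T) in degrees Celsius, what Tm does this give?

Counting bases: G=1, T=2, C=7, A=3
So N_AT = 5 and N_GC = 8.
Tm = 4·8 + 2·5 = 32 + 10 = 42°C

42°C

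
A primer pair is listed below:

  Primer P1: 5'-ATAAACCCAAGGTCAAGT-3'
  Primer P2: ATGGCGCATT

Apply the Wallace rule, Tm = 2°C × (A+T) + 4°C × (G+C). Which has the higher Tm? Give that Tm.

Primer P1, 50°C

Primer P1: A+T=11, G+C=7 → Tm = 2(11)+4(7) = 50°C
Primer P2: A+T=5, G+C=5 → Tm = 2(5)+4(5) = 30°C
50°C vs 30°C → primer P1 is higher.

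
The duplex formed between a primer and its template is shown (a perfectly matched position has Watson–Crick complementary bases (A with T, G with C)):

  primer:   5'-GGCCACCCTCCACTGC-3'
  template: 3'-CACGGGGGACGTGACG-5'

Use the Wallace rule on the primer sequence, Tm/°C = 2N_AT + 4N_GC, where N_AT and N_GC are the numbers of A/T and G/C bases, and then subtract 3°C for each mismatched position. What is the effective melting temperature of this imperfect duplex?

Primer base counts: A=2, T=2, G=3, C=9 → A+T=4, G+C=12
Perfect-match Tm = 2(4) + 4(12) = 8 + 48 = 56°C
Mismatches (positions where the bases are not complementary): 4 (at positions 2, 3, 5, 10)
Effective Tm = 56 − 4×3 = 56 − 12 = 44°C

44°C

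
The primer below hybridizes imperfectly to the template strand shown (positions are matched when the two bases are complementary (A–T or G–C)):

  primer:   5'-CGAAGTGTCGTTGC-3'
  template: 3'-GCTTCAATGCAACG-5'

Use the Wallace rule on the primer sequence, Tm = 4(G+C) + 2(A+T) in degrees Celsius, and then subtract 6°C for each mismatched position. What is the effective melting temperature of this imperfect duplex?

32°C

Primer base counts: A=2, T=4, G=5, C=3 → A+T=6, G+C=8
Perfect-match Tm = 2(6) + 4(8) = 12 + 32 = 44°C
Mismatches (positions where the bases are not complementary): 2 (at positions 7, 8)
Effective Tm = 44 − 2×6 = 44 − 12 = 32°C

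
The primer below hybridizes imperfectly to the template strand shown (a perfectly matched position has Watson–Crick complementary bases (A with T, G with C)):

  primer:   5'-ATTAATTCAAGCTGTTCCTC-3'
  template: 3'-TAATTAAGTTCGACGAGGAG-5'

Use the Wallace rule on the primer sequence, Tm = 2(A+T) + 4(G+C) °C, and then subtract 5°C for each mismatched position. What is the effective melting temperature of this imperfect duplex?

49°C

Primer base counts: A=5, T=8, G=2, C=5 → A+T=13, G+C=7
Perfect-match Tm = 2(13) + 4(7) = 26 + 28 = 54°C
Mismatches (positions where the bases are not complementary): 1 (at position 15)
Effective Tm = 54 − 1×5 = 54 − 5 = 49°C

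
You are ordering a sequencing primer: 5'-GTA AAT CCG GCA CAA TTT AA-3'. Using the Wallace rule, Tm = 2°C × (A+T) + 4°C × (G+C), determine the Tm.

Counting bases: A=8, T=5, C=4, G=3
AT pairs contribute 13, GC pairs contribute 7.
Tm = 2×13 + 4×7 = 54°C

54°C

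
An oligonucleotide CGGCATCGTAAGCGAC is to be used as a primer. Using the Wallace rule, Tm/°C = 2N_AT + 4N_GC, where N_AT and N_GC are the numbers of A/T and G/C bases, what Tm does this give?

52°C

Scanning the sequence gives G=5, C=5, T=2, A=4.
AT pairs contribute 6, GC pairs contribute 10.
Tm = 2×6 + 4×10 = 52°C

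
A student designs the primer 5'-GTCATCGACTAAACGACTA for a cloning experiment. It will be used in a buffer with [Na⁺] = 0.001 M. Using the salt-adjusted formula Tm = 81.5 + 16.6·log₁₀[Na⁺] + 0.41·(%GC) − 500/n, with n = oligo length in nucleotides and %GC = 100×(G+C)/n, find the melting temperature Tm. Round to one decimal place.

22.6°C

Length n = 19. Base counts: A=7, C=5, G=3, T=4
G+C = 8, so %GC = 8/19 × 100 = 42.105%
Salt term: 16.6 × (-3) = -49.8
GC term: 0.41 × 42.105 = 17.263; length term: −500/19 = −26.316
Tm = 81.5 + (-49.8) + 17.263 − 26.316 = 22.647 → 22.6°C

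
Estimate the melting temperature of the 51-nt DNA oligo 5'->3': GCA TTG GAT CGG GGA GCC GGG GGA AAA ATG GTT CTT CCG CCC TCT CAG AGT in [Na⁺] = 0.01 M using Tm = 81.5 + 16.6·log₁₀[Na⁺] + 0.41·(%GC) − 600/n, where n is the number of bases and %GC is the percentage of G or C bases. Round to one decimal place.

60.7°C

Length n = 51. Base counts: G=18, C=12, T=11, A=10
G+C = 30, so %GC = 30/51 × 100 = 58.824%
Salt term: 16.6 × (-2) = -33.2
GC term: 0.41 × 58.824 = 24.118; length term: −600/51 = −11.765
Tm = 81.5 + (-33.2) + 24.118 − 11.765 = 60.653 → 60.7°C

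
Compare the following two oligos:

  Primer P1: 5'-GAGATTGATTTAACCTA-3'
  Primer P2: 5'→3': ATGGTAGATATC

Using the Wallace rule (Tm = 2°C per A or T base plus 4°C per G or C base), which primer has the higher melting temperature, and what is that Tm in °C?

Primer P1, 44°C

Primer P1: A+T=12, G+C=5 → Tm = 2(12)+4(5) = 44°C
Primer P2: A+T=8, G+C=4 → Tm = 2(8)+4(4) = 32°C
44°C vs 32°C → primer P1 is higher.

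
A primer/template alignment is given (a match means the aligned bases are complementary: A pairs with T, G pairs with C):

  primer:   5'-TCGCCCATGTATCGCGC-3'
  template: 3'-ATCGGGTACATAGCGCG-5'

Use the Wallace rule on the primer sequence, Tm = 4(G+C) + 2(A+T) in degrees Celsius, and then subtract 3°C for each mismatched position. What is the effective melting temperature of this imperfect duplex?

53°C

Primer base counts: A=2, T=4, G=4, C=7 → A+T=6, G+C=11
Perfect-match Tm = 2(6) + 4(11) = 12 + 44 = 56°C
Mismatches (positions where the bases are not complementary): 1 (at position 2)
Effective Tm = 56 − 1×3 = 56 − 3 = 53°C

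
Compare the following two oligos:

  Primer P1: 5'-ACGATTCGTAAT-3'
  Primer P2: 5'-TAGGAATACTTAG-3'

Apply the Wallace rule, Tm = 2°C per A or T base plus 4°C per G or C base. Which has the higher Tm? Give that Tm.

Primer P2, 34°C

Primer P1: A+T=8, G+C=4 → Tm = 2(8)+4(4) = 32°C
Primer P2: A+T=9, G+C=4 → Tm = 2(9)+4(4) = 34°C
32°C vs 34°C → primer P2 is higher.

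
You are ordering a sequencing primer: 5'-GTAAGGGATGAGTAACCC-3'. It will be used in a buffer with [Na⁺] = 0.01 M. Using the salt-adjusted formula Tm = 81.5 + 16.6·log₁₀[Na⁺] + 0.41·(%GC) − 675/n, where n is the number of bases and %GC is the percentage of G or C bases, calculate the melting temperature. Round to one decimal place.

Length n = 18. Scanning the sequence gives G=6, C=3, T=3, A=6.
G+C = 9, so %GC = 9/18 × 100 = 50%
Salt term: 16.6 × (-2) = -33.2
GC term: 0.41 × 50 = 20.5; length term: −675/18 = −37.5
Tm = 81.5 + (-33.2) + 20.5 − 37.5 = 31.3 → 31.3°C

31.3°C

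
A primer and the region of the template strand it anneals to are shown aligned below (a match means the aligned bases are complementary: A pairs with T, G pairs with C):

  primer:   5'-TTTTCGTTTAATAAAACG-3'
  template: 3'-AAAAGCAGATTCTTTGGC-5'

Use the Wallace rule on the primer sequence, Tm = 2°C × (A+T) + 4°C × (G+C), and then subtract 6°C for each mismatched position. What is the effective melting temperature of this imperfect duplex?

26°C

Primer base counts: A=6, T=8, G=2, C=2 → A+T=14, G+C=4
Perfect-match Tm = 2(14) + 4(4) = 28 + 16 = 44°C
Mismatches (positions where the bases are not complementary): 3 (at positions 8, 12, 16)
Effective Tm = 44 − 3×6 = 44 − 18 = 26°C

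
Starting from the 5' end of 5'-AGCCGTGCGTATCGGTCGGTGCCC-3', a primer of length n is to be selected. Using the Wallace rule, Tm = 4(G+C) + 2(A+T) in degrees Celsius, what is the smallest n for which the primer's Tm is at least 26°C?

First 7 bases: AGCCGTG → Tm = 24°C (< 26°C)
First 8 bases: AGCCGTGC → Tm = 28°C (≥ 26°C)
Each additional base adds 2°C (A/T) or 4°C (G/C), so Tm is non-decreasing in n; n = 8 is the first length to reach 26°C.

n = 8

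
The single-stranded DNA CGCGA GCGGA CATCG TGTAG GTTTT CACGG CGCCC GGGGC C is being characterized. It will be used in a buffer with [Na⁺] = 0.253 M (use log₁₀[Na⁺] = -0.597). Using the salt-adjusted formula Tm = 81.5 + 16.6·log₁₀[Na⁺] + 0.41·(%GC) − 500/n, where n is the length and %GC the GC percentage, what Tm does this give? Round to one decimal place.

88.4°C

Length n = 41. G=16, C=13, A=5, T=7
G+C = 29, so %GC = 29/41 × 100 = 70.732%
Salt term: 16.6 × (-0.597) = -9.91
GC term: 0.41 × 70.732 = 29; length term: −500/41 = −12.195
Tm = 81.5 + (-9.91) + 29 − 12.195 = 88.395 → 88.4°C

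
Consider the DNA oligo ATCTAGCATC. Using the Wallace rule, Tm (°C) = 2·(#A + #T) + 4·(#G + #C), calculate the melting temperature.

28°C

Base counts: C=3, T=3, A=3, G=1
A+T = 6, G+C = 4
Tm = 2×6 + 4×4 = 28°C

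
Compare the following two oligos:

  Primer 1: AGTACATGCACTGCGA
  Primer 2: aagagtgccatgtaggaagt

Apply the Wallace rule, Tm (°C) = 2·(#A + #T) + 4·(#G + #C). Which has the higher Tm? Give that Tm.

Primer 1: A+T=8, G+C=8 → Tm = 2(8)+4(8) = 48°C
Primer 2: A+T=11, G+C=9 → Tm = 2(11)+4(9) = 58°C
48°C vs 58°C → primer 2 is higher.

Primer 2, 58°C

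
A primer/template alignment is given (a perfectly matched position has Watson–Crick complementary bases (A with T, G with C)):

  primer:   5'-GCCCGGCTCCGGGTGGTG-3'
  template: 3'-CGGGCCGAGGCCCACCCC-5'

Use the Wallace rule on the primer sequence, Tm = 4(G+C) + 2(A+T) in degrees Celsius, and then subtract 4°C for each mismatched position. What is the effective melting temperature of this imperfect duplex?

62°C

Primer base counts: A=0, T=3, G=9, C=6 → A+T=3, G+C=15
Perfect-match Tm = 2(3) + 4(15) = 6 + 60 = 66°C
Mismatches (positions where the bases are not complementary): 1 (at position 17)
Effective Tm = 66 − 1×4 = 66 − 4 = 62°C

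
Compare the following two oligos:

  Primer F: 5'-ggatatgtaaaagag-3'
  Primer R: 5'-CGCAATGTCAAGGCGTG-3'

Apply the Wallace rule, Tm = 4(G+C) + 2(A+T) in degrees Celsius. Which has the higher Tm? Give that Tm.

Primer R, 54°C

Primer F: A+T=10, G+C=5 → Tm = 2(10)+4(5) = 40°C
Primer R: A+T=7, G+C=10 → Tm = 2(7)+4(10) = 54°C
40°C vs 54°C → primer R is higher.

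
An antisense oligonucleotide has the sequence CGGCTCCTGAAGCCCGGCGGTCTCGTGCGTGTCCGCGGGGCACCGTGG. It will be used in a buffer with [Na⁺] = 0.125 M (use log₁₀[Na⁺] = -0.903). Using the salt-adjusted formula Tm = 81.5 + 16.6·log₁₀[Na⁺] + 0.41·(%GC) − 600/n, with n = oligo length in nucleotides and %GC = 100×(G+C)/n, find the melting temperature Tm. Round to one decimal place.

85.6°C

Length n = 48. Base counts: G=20, C=17, A=3, T=8
G+C = 37, so %GC = 37/48 × 100 = 77.083%
Salt term: 16.6 × (-0.903) = -14.99
GC term: 0.41 × 77.083 = 31.604; length term: −600/48 = −12.5
Tm = 81.5 + (-14.99) + 31.604 − 12.5 = 85.614 → 85.6°C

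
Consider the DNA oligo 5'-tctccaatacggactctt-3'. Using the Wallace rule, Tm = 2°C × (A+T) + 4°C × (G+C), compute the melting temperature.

52°C

Scanning the sequence gives A=4, T=6, G=2, C=6.
AT pairs contribute 10, GC pairs contribute 8.
Tm = 2×10 + 4×8 = 52°C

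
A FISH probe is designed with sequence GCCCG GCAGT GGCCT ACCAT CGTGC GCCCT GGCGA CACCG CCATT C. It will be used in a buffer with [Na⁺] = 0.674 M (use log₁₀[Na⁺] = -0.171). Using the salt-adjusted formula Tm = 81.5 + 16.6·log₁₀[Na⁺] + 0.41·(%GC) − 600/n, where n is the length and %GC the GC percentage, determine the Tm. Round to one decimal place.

95.0°C

Length n = 46. Base counts: A=6, G=13, C=20, T=7
G+C = 33, so %GC = 33/46 × 100 = 71.739%
Salt term: 16.6 × (-0.171) = -2.839
GC term: 0.41 × 71.739 = 29.413; length term: −600/46 = −13.043
Tm = 81.5 + (-2.839) + 29.413 − 13.043 = 95.031 → 95.0°C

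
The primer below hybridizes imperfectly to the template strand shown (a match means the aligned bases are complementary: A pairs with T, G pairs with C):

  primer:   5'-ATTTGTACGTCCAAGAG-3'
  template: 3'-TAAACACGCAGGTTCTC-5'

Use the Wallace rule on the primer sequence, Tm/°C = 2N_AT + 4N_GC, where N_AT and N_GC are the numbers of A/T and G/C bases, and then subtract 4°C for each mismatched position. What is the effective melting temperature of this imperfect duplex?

Primer base counts: A=5, T=5, G=4, C=3 → A+T=10, G+C=7
Perfect-match Tm = 2(10) + 4(7) = 20 + 28 = 48°C
Mismatches (positions where the bases are not complementary): 1 (at position 7)
Effective Tm = 48 − 1×4 = 48 − 4 = 44°C

44°C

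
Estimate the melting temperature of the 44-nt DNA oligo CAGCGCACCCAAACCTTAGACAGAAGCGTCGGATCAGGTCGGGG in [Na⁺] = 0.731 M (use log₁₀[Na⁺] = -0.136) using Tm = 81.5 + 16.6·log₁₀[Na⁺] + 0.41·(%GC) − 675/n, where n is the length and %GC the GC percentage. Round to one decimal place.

Length n = 44. Scanning the sequence gives A=12, T=5, G=14, C=13.
G+C = 27, so %GC = 27/44 × 100 = 61.364%
Salt term: 16.6 × (-0.136) = -2.258
GC term: 0.41 × 61.364 = 25.159; length term: −675/44 = −15.341
Tm = 81.5 + (-2.258) + 25.159 − 15.341 = 89.06 → 89.1°C

89.1°C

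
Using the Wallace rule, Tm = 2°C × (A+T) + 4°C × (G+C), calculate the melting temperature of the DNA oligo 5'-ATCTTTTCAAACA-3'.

Counting bases: T=5, G=0, C=3, A=5
So N_AT = 10 and N_GC = 3.
Tm = 4·3 + 2·10 = 12 + 20 = 32°C

32°C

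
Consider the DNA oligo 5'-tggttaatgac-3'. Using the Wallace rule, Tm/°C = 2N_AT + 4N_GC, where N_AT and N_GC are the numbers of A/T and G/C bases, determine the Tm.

Counting bases: A=3, G=3, C=1, T=4
So N_AT = 7 and N_GC = 4.
Tm = 4·4 + 2·7 = 16 + 14 = 30°C

30°C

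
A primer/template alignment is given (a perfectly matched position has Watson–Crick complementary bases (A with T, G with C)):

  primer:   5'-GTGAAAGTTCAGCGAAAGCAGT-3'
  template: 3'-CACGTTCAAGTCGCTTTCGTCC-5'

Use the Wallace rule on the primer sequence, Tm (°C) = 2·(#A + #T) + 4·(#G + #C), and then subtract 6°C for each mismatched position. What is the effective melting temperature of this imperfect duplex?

Primer base counts: A=8, T=4, G=7, C=3 → A+T=12, G+C=10
Perfect-match Tm = 2(12) + 4(10) = 24 + 40 = 64°C
Mismatches (positions where the bases are not complementary): 2 (at positions 4, 22)
Effective Tm = 64 − 2×6 = 64 − 12 = 52°C

52°C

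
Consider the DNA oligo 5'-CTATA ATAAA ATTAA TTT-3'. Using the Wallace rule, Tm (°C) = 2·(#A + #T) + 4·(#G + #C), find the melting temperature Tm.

38°C

Base counts: T=8, A=9, C=1, G=0
So N_AT = 17 and N_GC = 1.
Tm = 4·1 + 2·17 = 4 + 34 = 38°C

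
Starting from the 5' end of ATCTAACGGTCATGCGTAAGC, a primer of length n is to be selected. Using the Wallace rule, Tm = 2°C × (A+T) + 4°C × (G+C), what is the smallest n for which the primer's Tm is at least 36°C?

n = 13

First 12 bases: ATCTAACGGTCA → Tm = 34°C (< 36°C)
First 13 bases: ATCTAACGGTCAT → Tm = 36°C (≥ 36°C)
Each additional base adds 2°C (A/T) or 4°C (G/C), so Tm is non-decreasing in n; n = 13 is the first length to reach 36°C.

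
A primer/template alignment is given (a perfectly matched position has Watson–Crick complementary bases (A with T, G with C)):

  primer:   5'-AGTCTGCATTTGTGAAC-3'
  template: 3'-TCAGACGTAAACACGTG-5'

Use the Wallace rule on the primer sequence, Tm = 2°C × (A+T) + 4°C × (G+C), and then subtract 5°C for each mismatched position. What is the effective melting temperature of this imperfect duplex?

Primer base counts: A=4, T=6, G=4, C=3 → A+T=10, G+C=7
Perfect-match Tm = 2(10) + 4(7) = 20 + 28 = 48°C
Mismatches (positions where the bases are not complementary): 1 (at position 15)
Effective Tm = 48 − 1×5 = 48 − 5 = 43°C

43°C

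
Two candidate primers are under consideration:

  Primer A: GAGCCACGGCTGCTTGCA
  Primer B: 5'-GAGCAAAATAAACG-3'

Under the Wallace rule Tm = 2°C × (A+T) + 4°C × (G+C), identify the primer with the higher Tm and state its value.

Primer A: A+T=6, G+C=12 → Tm = 2(6)+4(12) = 60°C
Primer B: A+T=9, G+C=5 → Tm = 2(9)+4(5) = 38°C
60°C vs 38°C → primer A is higher.

Primer A, 60°C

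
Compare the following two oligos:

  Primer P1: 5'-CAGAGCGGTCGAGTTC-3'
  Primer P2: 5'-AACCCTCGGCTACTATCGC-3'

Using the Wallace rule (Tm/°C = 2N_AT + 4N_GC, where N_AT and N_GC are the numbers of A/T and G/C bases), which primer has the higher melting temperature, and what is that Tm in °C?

Primer P2, 60°C

Primer P1: A+T=6, G+C=10 → Tm = 2(6)+4(10) = 52°C
Primer P2: A+T=8, G+C=11 → Tm = 2(8)+4(11) = 60°C
52°C vs 60°C → primer P2 is higher.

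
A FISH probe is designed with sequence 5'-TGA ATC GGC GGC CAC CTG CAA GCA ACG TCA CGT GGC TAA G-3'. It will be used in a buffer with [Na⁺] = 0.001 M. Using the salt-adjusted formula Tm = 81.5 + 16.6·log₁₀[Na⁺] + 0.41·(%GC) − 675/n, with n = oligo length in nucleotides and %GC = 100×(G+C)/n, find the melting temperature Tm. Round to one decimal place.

Length n = 40. Base counts: C=12, A=10, G=12, T=6
G+C = 24, so %GC = 24/40 × 100 = 60%
Salt term: 16.6 × (-3) = -49.8
GC term: 0.41 × 60 = 24.6; length term: −675/40 = −16.875
Tm = 81.5 + (-49.8) + 24.6 − 16.875 = 39.425 → 39.4°C

39.4°C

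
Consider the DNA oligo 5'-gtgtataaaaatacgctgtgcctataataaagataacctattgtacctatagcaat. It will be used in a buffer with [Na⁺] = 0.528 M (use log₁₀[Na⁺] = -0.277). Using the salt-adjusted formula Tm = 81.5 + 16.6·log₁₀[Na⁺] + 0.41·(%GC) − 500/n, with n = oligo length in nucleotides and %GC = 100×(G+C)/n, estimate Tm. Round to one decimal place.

80.4°C

Length n = 56. Scanning the sequence gives T=17, C=9, G=8, A=22.
G+C = 17, so %GC = 17/56 × 100 = 30.357%
Salt term: 16.6 × (-0.277) = -4.598
GC term: 0.41 × 30.357 = 12.446; length term: −500/56 = −8.929
Tm = 81.5 + (-4.598) + 12.446 − 8.929 = 80.419 → 80.4°C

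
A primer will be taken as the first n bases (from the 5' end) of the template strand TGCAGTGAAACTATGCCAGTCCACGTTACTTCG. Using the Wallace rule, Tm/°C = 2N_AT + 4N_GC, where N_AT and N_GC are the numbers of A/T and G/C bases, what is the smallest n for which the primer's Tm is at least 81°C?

n = 28

First 27 bases: TGCAGTGAAACTATGCCAGTCCACGTT → Tm = 80°C (< 81°C)
First 28 bases: TGCAGTGAAACTATGCCAGTCCACGTTA → Tm = 82°C (≥ 81°C)
Each additional base adds 2°C (A/T) or 4°C (G/C), so Tm is non-decreasing in n; n = 28 is the first length to reach 81°C.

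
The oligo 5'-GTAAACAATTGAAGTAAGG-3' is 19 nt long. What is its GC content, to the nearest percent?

32%

Scanning the sequence gives A=9, C=1, T=4, G=5.
G+C = 5 + 1 = 6 out of 19 bases
%GC = 6/19 × 100 = 31.58% ≈ 32%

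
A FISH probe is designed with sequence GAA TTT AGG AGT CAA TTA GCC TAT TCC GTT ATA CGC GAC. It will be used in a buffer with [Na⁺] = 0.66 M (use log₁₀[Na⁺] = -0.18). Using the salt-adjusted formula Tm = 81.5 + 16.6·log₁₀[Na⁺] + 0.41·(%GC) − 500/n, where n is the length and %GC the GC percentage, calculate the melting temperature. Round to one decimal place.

82.5°C

Length n = 39. Base counts: A=11, G=8, C=8, T=12
G+C = 16, so %GC = 16/39 × 100 = 41.026%
Salt term: 16.6 × (-0.18) = -2.988
GC term: 0.41 × 41.026 = 16.821; length term: −500/39 = −12.821
Tm = 81.5 + (-2.988) + 16.821 − 12.821 = 82.512 → 82.5°C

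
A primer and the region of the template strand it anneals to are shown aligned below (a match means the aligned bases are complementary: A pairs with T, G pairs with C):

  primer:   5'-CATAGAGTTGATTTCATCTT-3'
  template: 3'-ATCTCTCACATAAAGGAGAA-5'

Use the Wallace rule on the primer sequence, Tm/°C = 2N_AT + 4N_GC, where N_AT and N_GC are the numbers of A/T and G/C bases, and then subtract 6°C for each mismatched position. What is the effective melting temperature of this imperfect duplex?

22°C

Primer base counts: A=5, T=9, G=3, C=3 → A+T=14, G+C=6
Perfect-match Tm = 2(14) + 4(6) = 28 + 24 = 52°C
Mismatches (positions where the bases are not complementary): 5 (at positions 1, 3, 9, 10, 16)
Effective Tm = 52 − 5×6 = 52 − 30 = 22°C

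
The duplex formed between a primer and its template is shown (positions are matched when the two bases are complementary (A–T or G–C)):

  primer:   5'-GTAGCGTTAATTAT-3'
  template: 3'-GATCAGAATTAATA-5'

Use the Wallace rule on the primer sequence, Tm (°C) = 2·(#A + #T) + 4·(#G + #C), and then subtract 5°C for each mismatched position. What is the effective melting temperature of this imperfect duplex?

Primer base counts: A=4, T=6, G=3, C=1 → A+T=10, G+C=4
Perfect-match Tm = 2(10) + 4(4) = 20 + 16 = 36°C
Mismatches (positions where the bases are not complementary): 3 (at positions 1, 5, 6)
Effective Tm = 36 − 3×5 = 36 − 15 = 21°C

21°C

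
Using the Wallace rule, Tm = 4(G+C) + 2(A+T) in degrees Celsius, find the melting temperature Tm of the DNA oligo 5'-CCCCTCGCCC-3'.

38°C

Base counts: C=8, G=1, T=1, A=0
A+T = 1, G+C = 9
Tm = 4·9 + 2·1 = 36 + 2 = 38°C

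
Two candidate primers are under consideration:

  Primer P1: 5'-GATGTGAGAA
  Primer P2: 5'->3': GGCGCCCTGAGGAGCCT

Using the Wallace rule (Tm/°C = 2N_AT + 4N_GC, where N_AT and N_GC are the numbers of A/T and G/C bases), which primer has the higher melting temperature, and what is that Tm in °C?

Primer P2, 60°C

Primer P1: A+T=6, G+C=4 → Tm = 2(6)+4(4) = 28°C
Primer P2: A+T=4, G+C=13 → Tm = 2(4)+4(13) = 60°C
28°C vs 60°C → primer P2 is higher.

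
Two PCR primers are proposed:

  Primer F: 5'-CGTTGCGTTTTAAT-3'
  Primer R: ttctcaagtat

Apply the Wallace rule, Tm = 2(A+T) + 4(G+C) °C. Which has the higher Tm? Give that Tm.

Primer F, 38°C

Primer F: A+T=9, G+C=5 → Tm = 2(9)+4(5) = 38°C
Primer R: A+T=8, G+C=3 → Tm = 2(8)+4(3) = 28°C
38°C vs 28°C → primer F is higher.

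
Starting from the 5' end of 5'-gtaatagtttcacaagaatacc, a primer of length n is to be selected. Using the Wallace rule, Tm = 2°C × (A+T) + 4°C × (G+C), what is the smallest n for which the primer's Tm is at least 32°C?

n = 13

First 12 bases: GTAATAGTTTCA → Tm = 30°C (< 32°C)
First 13 bases: GTAATAGTTTCAC → Tm = 34°C (≥ 32°C)
Since every base adds ≥2°C, Tm only increases with n, so the threshold is first crossed at n = 13.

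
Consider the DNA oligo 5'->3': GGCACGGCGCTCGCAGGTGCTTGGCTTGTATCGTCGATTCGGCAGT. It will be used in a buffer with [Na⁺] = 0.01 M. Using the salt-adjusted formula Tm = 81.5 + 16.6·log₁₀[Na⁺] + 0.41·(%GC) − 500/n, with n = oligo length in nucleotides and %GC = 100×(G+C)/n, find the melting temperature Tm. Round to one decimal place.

63.3°C

Length n = 46. G=17, A=5, C=12, T=12
G+C = 29, so %GC = 29/46 × 100 = 63.043%
Salt term: 16.6 × (-2) = -33.2
GC term: 0.41 × 63.043 = 25.848; length term: −500/46 = −10.87
Tm = 81.5 + (-33.2) + 25.848 − 10.87 = 63.278 → 63.3°C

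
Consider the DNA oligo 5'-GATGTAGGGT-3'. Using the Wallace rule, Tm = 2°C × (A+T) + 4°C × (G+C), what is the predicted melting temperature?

30°C

Counting bases: C=0, G=5, A=2, T=3
A+T = 5, G+C = 5
Tm = 2(5) + 4(5) = 10 + 20 = 30°C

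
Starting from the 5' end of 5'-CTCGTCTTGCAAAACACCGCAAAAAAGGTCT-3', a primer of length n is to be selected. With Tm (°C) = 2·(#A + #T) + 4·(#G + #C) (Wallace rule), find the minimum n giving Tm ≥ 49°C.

First 16 bases: CTCGTCTTGCAAAACA → Tm = 46°C (< 49°C)
First 17 bases: CTCGTCTTGCAAAACAC → Tm = 50°C (≥ 49°C)
Each additional base adds 2°C (A/T) or 4°C (G/C), so Tm is non-decreasing in n; n = 17 is the first length to reach 49°C.

n = 17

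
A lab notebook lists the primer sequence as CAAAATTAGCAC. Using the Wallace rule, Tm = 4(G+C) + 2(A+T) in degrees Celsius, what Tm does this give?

T=2, C=3, G=1, A=6
AT pairs contribute 8, GC pairs contribute 4.
Tm = 2×8 + 4×4 = 32°C

32°C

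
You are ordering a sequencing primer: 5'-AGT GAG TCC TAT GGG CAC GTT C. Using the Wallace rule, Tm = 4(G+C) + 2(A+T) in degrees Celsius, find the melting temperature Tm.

A=4, G=7, T=6, C=5
A+T = 10, G+C = 12
Tm = 2(10) + 4(12) = 20 + 48 = 68°C

68°C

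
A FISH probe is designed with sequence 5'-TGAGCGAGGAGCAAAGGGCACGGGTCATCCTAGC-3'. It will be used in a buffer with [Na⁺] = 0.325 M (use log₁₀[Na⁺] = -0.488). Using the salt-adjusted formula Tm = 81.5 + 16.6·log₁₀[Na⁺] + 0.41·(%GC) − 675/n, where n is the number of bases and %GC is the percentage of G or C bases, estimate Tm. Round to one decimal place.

78.9°C

Length n = 34. Counting bases: A=9, T=4, C=8, G=13
G+C = 21, so %GC = 21/34 × 100 = 61.765%
Salt term: 16.6 × (-0.488) = -8.101
GC term: 0.41 × 61.765 = 25.324; length term: −675/34 = −19.853
Tm = 81.5 + (-8.101) + 25.324 − 19.853 = 78.87 → 78.9°C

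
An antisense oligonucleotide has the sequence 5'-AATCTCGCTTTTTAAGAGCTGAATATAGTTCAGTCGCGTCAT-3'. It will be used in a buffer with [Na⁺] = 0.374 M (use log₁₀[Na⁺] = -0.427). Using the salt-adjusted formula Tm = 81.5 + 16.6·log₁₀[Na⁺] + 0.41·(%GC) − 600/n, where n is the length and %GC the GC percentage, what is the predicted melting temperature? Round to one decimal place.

Length n = 42. T=15, C=8, G=8, A=11
G+C = 16, so %GC = 16/42 × 100 = 38.095%
Salt term: 16.6 × (-0.427) = -7.088
GC term: 0.41 × 38.095 = 15.619; length term: −600/42 = −14.286
Tm = 81.5 + (-7.088) + 15.619 − 14.286 = 75.745 → 75.7°C

75.7°C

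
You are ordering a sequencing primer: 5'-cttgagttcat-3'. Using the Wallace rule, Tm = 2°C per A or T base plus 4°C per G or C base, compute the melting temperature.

30°C

Base counts: A=2, T=5, G=2, C=2
AT pairs contribute 7, GC pairs contribute 4.
Tm = 2×7 + 4×4 = 30°C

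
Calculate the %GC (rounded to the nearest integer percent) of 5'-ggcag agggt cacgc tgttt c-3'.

62%

Scanning the sequence gives A=3, G=8, T=5, C=5.
G+C = 8 + 5 = 13 out of 21 bases
%GC = 13/21 × 100 = 61.9% ≈ 62%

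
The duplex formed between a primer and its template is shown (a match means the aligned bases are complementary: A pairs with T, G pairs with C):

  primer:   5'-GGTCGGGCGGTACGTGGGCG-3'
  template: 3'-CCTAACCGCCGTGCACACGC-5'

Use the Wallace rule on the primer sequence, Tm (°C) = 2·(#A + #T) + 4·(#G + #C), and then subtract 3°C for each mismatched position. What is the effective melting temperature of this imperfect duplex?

57°C

Primer base counts: A=1, T=3, G=12, C=4 → A+T=4, G+C=16
Perfect-match Tm = 2(4) + 4(16) = 8 + 64 = 72°C
Mismatches (positions where the bases are not complementary): 5 (at positions 3, 4, 5, 11, 17)
Effective Tm = 72 − 5×3 = 72 − 15 = 57°C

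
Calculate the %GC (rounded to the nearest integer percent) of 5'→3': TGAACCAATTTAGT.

29%

Scanning the sequence gives G=2, A=5, C=2, T=5.
G+C = 2 + 2 = 4 out of 14 bases
%GC = 4/14 × 100 = 28.57% ≈ 29%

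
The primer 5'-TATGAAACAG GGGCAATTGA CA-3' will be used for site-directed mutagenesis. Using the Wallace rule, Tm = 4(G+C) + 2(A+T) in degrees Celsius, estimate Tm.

Base counts: G=6, T=4, A=9, C=3
So N_AT = 13 and N_GC = 9.
Tm = 2×13 + 4×9 = 62°C

62°C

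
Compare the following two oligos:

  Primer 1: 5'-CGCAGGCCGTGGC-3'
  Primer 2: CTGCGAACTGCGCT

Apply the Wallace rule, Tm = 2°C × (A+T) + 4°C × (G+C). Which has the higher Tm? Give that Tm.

Primer 1: A+T=2, G+C=11 → Tm = 2(2)+4(11) = 48°C
Primer 2: A+T=5, G+C=9 → Tm = 2(5)+4(9) = 46°C
48°C vs 46°C → primer 1 is higher.

Primer 1, 48°C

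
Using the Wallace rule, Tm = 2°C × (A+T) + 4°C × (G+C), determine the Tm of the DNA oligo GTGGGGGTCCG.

Scanning the sequence gives T=2, C=2, G=7, A=0.
AT pairs contribute 2, GC pairs contribute 9.
Tm = 2×2 + 4×9 = 40°C

40°C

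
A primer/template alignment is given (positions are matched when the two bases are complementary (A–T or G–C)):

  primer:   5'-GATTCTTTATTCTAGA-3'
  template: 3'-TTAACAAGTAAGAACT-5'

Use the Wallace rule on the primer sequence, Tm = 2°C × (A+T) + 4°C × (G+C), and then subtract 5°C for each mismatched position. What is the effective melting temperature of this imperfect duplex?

20°C

Primer base counts: A=4, T=8, G=2, C=2 → A+T=12, G+C=4
Perfect-match Tm = 2(12) + 4(4) = 24 + 16 = 40°C
Mismatches (positions where the bases are not complementary): 4 (at positions 1, 5, 8, 14)
Effective Tm = 40 − 4×5 = 40 − 20 = 20°C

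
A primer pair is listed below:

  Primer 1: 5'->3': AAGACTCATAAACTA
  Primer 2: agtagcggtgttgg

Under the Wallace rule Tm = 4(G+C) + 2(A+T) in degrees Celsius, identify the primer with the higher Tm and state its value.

Primer 2, 44°C

Primer 1: A+T=11, G+C=4 → Tm = 2(11)+4(4) = 38°C
Primer 2: A+T=6, G+C=8 → Tm = 2(6)+4(8) = 44°C
38°C vs 44°C → primer 2 is higher.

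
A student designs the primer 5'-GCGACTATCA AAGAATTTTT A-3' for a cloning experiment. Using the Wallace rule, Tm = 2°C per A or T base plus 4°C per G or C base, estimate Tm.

54°C

G=3, A=8, T=7, C=3
So N_AT = 15 and N_GC = 6.
Tm = 2×15 + 4×6 = 54°C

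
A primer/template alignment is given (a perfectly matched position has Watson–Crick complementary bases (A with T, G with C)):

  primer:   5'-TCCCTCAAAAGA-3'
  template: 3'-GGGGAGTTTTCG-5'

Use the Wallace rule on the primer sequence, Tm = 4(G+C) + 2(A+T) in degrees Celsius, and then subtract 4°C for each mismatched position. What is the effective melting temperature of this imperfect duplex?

Primer base counts: A=5, T=2, G=1, C=4 → A+T=7, G+C=5
Perfect-match Tm = 2(7) + 4(5) = 14 + 20 = 34°C
Mismatches (positions where the bases are not complementary): 2 (at positions 1, 12)
Effective Tm = 34 − 2×4 = 34 − 8 = 26°C

26°C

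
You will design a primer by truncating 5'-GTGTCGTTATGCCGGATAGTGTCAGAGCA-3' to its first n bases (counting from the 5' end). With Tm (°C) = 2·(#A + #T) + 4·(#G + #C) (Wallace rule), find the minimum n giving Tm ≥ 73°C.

n = 25

First 24 bases: GTGTCGTTATGCCGGATAGTGTCA → Tm = 72°C (< 73°C)
First 25 bases: GTGTCGTTATGCCGGATAGTGTCAG → Tm = 76°C (≥ 73°C)
Since every base adds ≥2°C, Tm only increases with n, so the threshold is first crossed at n = 25.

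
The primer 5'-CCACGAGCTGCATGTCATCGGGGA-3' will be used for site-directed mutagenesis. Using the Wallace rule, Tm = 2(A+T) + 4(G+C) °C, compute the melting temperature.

78°C

Base counts: T=4, A=5, G=8, C=7
So N_AT = 9 and N_GC = 15.
Tm = 2×9 + 4×15 = 78°C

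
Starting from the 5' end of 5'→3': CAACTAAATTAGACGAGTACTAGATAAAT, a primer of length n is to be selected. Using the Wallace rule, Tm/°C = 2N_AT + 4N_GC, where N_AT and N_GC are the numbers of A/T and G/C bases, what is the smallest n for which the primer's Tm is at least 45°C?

n = 17

First 16 bases: CAACTAAATTAGACGA → Tm = 42°C (< 45°C)
First 17 bases: CAACTAAATTAGACGAG → Tm = 46°C (≥ 45°C)
Since every base adds ≥2°C, Tm only increases with n, so the threshold is first crossed at n = 17.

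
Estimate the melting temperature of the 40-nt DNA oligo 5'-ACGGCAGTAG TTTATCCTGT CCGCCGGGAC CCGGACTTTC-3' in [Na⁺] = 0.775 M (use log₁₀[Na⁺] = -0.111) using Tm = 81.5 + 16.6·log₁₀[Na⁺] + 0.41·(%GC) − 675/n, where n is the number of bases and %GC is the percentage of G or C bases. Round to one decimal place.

87.4°C

Length n = 40. Counting bases: A=6, T=10, G=11, C=13
G+C = 24, so %GC = 24/40 × 100 = 60%
Salt term: 16.6 × (-0.111) = -1.843
GC term: 0.41 × 60 = 24.6; length term: −675/40 = −16.875
Tm = 81.5 + (-1.843) + 24.6 − 16.875 = 87.382 → 87.4°C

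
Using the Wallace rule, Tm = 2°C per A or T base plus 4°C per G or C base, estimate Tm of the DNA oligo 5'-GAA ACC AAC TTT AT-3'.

36°C

Scanning the sequence gives G=1, C=3, T=4, A=6.
So N_AT = 10 and N_GC = 4.
Tm = 2×10 + 4×4 = 36°C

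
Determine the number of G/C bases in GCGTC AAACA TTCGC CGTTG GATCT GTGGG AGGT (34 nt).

19

Counting bases: A=6, T=9, C=7, G=12
G+C = 12 + 7 = 19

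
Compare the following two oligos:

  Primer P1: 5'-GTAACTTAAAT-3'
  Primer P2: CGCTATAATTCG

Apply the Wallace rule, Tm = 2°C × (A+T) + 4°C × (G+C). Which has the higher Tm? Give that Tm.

Primer P1: A+T=9, G+C=2 → Tm = 2(9)+4(2) = 26°C
Primer P2: A+T=7, G+C=5 → Tm = 2(7)+4(5) = 34°C
26°C vs 34°C → primer P2 is higher.

Primer P2, 34°C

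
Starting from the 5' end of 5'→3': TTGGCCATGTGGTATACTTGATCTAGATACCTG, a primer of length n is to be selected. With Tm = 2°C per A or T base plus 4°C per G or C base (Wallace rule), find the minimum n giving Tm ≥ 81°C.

n = 30

First 29 bases: TTGGCCATGTGGTATACTTGATCTAGATA → Tm = 80°C (< 81°C)
First 30 bases: TTGGCCATGTGGTATACTTGATCTAGATAC → Tm = 84°C (≥ 81°C)
Each additional base adds 2°C (A/T) or 4°C (G/C), so Tm is non-decreasing in n; n = 30 is the first length to reach 81°C.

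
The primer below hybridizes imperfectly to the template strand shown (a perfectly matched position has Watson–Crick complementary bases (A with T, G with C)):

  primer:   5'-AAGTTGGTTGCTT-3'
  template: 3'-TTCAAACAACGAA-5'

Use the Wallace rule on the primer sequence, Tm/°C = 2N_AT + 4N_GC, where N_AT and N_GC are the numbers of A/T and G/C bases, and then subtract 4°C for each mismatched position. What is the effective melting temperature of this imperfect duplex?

Primer base counts: A=2, T=6, G=4, C=1 → A+T=8, G+C=5
Perfect-match Tm = 2(8) + 4(5) = 16 + 20 = 36°C
Mismatches (positions where the bases are not complementary): 1 (at position 6)
Effective Tm = 36 − 1×4 = 36 − 4 = 32°C

32°C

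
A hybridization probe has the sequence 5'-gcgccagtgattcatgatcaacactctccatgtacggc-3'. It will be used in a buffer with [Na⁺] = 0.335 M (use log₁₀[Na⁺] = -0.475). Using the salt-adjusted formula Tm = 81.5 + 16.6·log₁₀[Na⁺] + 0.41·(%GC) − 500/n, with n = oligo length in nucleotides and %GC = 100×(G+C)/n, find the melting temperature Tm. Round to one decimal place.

82.0°C

Length n = 38. T=9, A=9, G=8, C=12
G+C = 20, so %GC = 20/38 × 100 = 52.632%
Salt term: 16.6 × (-0.475) = -7.885
GC term: 0.41 × 52.632 = 21.579; length term: −500/38 = −13.158
Tm = 81.5 + (-7.885) + 21.579 − 13.158 = 82.036 → 82.0°C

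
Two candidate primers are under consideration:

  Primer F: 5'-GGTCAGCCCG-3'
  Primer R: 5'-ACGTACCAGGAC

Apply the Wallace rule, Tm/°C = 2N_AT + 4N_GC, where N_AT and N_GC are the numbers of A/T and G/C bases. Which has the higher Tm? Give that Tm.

Primer R, 38°C

Primer F: A+T=2, G+C=8 → Tm = 2(2)+4(8) = 36°C
Primer R: A+T=5, G+C=7 → Tm = 2(5)+4(7) = 38°C
36°C vs 38°C → primer R is higher.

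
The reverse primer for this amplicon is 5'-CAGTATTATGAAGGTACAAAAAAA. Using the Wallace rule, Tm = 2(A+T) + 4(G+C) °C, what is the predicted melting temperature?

60°C

Scanning the sequence gives C=2, A=13, G=4, T=5.
AT pairs contribute 18, GC pairs contribute 6.
Tm = 2×18 + 4×6 = 60°C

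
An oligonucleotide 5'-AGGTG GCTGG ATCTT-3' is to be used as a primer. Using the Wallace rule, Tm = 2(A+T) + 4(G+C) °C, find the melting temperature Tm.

46°C

Scanning the sequence gives T=5, A=2, C=2, G=6.
AT pairs contribute 7, GC pairs contribute 8.
Tm = 2×7 + 4×8 = 46°C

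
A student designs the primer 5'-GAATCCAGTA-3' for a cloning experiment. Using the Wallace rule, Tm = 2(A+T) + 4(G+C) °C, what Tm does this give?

28°C

Base counts: C=2, A=4, T=2, G=2
A+T = 6, G+C = 4
Tm = 4·4 + 2·6 = 16 + 12 = 28°C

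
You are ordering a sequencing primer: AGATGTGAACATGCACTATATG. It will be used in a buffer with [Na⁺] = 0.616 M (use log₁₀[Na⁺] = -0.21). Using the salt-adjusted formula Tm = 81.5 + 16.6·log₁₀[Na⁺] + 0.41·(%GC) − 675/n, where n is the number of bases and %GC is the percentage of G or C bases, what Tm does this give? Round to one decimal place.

Length n = 22. Base counts: C=3, G=5, A=8, T=6
G+C = 8, so %GC = 8/22 × 100 = 36.364%
Salt term: 16.6 × (-0.21) = -3.486
GC term: 0.41 × 36.364 = 14.909; length term: −675/22 = −30.682
Tm = 81.5 + (-3.486) + 14.909 − 30.682 = 62.241 → 62.2°C

62.2°C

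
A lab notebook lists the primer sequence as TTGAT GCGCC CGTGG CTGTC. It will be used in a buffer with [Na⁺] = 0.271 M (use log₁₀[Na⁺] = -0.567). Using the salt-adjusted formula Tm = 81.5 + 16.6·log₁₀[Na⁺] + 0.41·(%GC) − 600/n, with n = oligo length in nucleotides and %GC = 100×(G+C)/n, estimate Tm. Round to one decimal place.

68.7°C

Length n = 20. Scanning the sequence gives C=6, T=6, A=1, G=7.
G+C = 13, so %GC = 13/20 × 100 = 65%
Salt term: 16.6 × (-0.567) = -9.412
GC term: 0.41 × 65 = 26.65; length term: −600/20 = −30
Tm = 81.5 + (-9.412) + 26.65 − 30 = 68.738 → 68.7°C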